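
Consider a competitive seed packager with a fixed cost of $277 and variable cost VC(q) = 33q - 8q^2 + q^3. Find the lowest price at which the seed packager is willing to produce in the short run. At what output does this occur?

$17 per unit, at q = 4

The firm shuts down when price falls below the minimum of average variable cost. AVC = VC/q = 33 - 8q + q^2.
dAVC/dq = -8 + 2q = 0 gives q = 4. min AVC = 33 - 8·4 + 4^2 = 17.
For P < $17 the firm produces nothing.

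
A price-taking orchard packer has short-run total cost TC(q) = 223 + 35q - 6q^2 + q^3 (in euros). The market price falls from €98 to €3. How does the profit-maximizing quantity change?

MC = 35 - 12q + 3q^2; the shutdown threshold is min AVC = €26 (at q = 3).
At P = €98 ≥ min AVC, set P = MC on the rising branch: q = 7.
At P = €3 < min AVC = €26, price no longer covers variable cost at any output, so the firm shuts down: q = 0.

Output falls from 7 to 0 (the firm shuts down)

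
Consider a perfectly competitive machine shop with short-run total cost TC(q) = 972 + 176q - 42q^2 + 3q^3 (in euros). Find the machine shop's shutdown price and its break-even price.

AVC = 176 - 42q + 3q^2; minimized at q = 7, giving min AVC = €29. That is the shutdown price.
ATC = 972/q + 176 - 42q + 3q^2. Setting dATC/dq = −972/q^2 − 42 + 6q = 0 gives q = 9 (since 6·9^3 − 42·9^2 = 972).
min ATC = 972/9 + 176 − 42·9 + 3·9^2 = €149. That is the break-even price.
For €29 ≤ P < €149 the firm produces at a loss; below €29 it shuts down.

Shutdown price = €29; break-even price = €149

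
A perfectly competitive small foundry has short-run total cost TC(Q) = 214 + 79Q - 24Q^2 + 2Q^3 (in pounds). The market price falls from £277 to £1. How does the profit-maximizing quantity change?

Output falls from 11 to 0 (the firm shuts down)

AVC = 79 - 24Q + 2Q^2, minimized at Q = 6 where min AVC = £7. MC = 79 - 48Q + 6Q^2.
With P = £277 above the shutdown price, P = MC gives Q = 11.
At P = £1 < min AVC = £7, price no longer covers variable cost at any output, so the firm shuts down: Q = 0.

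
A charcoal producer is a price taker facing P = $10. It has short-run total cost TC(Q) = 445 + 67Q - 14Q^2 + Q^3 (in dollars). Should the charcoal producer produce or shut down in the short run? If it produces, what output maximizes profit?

Variable cost is VC = 67Q - 14Q^2 + Q^3, so AVC = VC/Q = 67 - 14Q + Q^2 and MC = dTC/dQ = 67 - 28Q + 3Q^2.
The AVC parabola has its vertex at Q = 14/2 = 7, where AVC = 67 - 14·7 + 7^2 = $18.
P = $10 lies below min AVC = $18; no output level covers variable cost.
Best response: produce nothing and absorb the $445 fixed cost.

Shut down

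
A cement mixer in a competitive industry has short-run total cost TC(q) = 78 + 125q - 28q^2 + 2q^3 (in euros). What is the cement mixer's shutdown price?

€27 per unit

The firm shuts down when price falls below the minimum of average variable cost. AVC = VC/q = 125 - 28q + 2q^2.
At the minimum of AVC, MC = AVC. MC = 125 - 56q + 6q^2; setting MC = AVC gives 4q^2 - 28q = 0, so q = 7. min AVC = 27.
So the shutdown price is €27.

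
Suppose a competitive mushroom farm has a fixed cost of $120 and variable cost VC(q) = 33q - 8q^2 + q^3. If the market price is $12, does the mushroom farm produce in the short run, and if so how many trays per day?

Shut down

From TC, MC = TC'(q) = 33 - 16q + 3q^2 and AVC = VC/q = 33 - 8q + q^2.
AVC is minimized where dAVC/dq = -8 + 2q = 0, at q = 4; min AVC = 33 - 8·4 + 4^2 = $17.
With P < min AVC ($12 < $17), every unit sold adds to the loss.
Best response: produce nothing and absorb the $120 fixed cost.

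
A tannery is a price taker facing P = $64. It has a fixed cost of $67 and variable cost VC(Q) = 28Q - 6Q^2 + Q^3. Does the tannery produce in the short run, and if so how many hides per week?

Produce at Q = 6

Variable cost is VC = 28Q - 6Q^2 + Q^3, so AVC = VC/Q = 28 - 6Q + Q^2 and MC = dTC/dQ = 28 - 12Q + 3Q^2.
AVC hits its minimum where MC = AVC, at Q = 3, giving min AVC = 28 - 6·3 + 3^2 = $19.
P = $64 exceeds min AVC = $19, so the firm stays open.
P = MC gives -36 - 12Q + 3Q^2 = 0, with roots -2 and 6. Take the larger (rising MC): Q* = 6.
Check: AVC at Q = 6 is $28 ≤ P, so revenue covers variable cost.
Profit = P·Q − TC = 64·6 − 235 = $149.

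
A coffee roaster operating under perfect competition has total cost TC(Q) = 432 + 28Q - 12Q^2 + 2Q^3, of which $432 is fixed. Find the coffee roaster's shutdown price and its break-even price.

AVC = 28 - 12Q + 2Q^2; minimized at Q = 3, giving min AVC = $10. That is the shutdown price.
ATC = 432/Q + 28 - 12Q + 2Q^2. Setting dATC/dQ = −432/Q^2 − 12 + 4Q = 0 gives Q = 6 (since 4·6^3 − 12·6^2 = 432).
min ATC = 432/6 + 28 − 12·6 + 2·6^2 = $100. That is the break-even price.
Between these two prices the firm operates at a loss; above $100 it earns a profit.

Shutdown price = $10; break-even price = $100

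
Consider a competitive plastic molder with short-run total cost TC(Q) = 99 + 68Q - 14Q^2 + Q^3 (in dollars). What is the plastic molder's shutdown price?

The firm shuts down when price falls below the minimum of average variable cost. AVC = VC/Q = 68 - 14Q + Q^2.
dAVC/dQ = -14 + 2Q = 0 gives Q = 7. min AVC = 68 - 14·7 + 7^2 = 19.
For P < $19 the firm produces nothing.

$19 per unit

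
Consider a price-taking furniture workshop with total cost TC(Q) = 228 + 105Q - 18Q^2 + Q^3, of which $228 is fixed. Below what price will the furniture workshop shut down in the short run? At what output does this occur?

Short-run supply begins at min AVC. From VC = 105Q - 18Q^2 + Q^3, AVC = 105 - 18Q + Q^2.
At the minimum of AVC, MC = AVC. MC = 105 - 36Q + 3Q^2; setting MC = AVC gives 2Q^2 - 18Q = 0, so Q = 9. min AVC = 24.
So the shutdown price is $24.

$24 per unit, at Q = 9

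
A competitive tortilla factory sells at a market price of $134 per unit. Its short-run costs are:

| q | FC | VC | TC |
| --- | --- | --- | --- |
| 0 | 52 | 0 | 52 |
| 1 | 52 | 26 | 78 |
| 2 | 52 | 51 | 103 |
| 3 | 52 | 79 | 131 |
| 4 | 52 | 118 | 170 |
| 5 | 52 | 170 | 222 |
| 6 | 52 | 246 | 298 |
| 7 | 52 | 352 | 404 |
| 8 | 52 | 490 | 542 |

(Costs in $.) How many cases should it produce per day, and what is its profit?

q = 7; profit = $534

Profit at each row (π = 134q − TC): q=0: -52; q=1: 56; q=2: 165; q=3: 271; q=4: 366; q=5: 448; q=6: 506; q=7: 534; q=8: 530.
Profit is maximized at q = 7. AVC there is 352/7 = $50.29 ≤ P, so producing beats shutting down (which would give -$52).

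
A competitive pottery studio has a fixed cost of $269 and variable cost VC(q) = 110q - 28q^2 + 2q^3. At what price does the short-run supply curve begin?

Short-run supply begins at min AVC. From VC = 110q - 28q^2 + 2q^3, AVC = 110 - 28q + 2q^2.
At the minimum of AVC, MC = AVC. MC = 110 - 56q + 6q^2; setting MC = AVC gives 4q^2 - 28q = 0, so q = 7. min AVC = 12.
The firm shuts down for any P below $12.

$12 per unit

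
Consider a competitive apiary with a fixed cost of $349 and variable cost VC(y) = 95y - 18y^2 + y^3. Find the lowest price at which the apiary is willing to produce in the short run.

Short-run supply begins at min AVC. From VC = 95y - 18y^2 + y^3, AVC = 95 - 18y + y^2.
dAVC/dy = -18 + 2y = 0 gives y = 9. min AVC = 95 - 18·9 + 9^2 = 14.
So the shutdown price is $14.

$14 per unit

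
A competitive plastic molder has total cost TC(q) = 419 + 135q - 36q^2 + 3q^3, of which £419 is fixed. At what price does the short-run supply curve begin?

The firm shuts down when price falls below the minimum of average variable cost. AVC = VC/q = 135 - 36q + 3q^2.
dAVC/dq = -36 + 6q = 0 gives q = 6. min AVC = 135 - 36·6 + 3·6^2 = 27.
The firm shuts down for any P below £27.

£27 per unit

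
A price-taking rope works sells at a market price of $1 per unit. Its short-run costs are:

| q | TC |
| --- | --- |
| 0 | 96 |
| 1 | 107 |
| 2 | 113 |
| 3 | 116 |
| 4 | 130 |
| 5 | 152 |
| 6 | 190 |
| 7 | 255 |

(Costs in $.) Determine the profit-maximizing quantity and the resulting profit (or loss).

q = 0 (shut down); profit = -$96

Profit at each row (π = 1q − TC): q=0: -96; q=1: -106; q=2: -111; q=3: -113; q=4: -126; q=5: -147; q=6: -184; q=7: -248.
Profit is highest at q = 0. Equivalently, the lowest AVC in the table is 20/3 ≈ $6.67 at q = 3, and P = $1 falls below it — price never covers variable cost, so the firm shuts down and loses only its fixed cost.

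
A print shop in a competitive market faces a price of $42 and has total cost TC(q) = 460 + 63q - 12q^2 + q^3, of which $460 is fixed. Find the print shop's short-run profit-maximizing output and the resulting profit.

AVC = 63 - 12q + q^2; min AVC = $27 at q = 6. Since P = $42 ≥ min AVC, the firm produces.
MC = 63 - 24q + 3q^2. Setting P = MC and taking the root on the rising branch gives q* = 7.
TR = 42·7 = 294. TC = 460 + 196 = 656. Profit = 294 − 656 = -$362.
Shutting down would mean losing the fixed cost of $460, so operating at a loss of $362 is better by $98.

Profit = -$362 at q = 7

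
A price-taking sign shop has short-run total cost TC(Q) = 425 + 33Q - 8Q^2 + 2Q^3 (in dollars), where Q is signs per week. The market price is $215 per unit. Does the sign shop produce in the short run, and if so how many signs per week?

Strip out fixed cost: VC = 33Q - 8Q^2 + 2Q^3. Then AVC = 33 - 8Q + 2Q^2 and MC = 33 - 16Q + 6Q^2.
AVC hits its minimum where MC = AVC, at Q = 2, giving min AVC = 33 - 8·2 + 2·2^2 = $25.
P = $215 exceeds min AVC = $25, so the firm stays open.
Solving P = MC: -182 - 16Q + 6Q^2 = 0 ⇒ Q = -13/3 or 7. On the upward-sloping branch, Q* = 7.
Check: AVC at Q = 7 is $75 ≤ P, so revenue covers variable cost.
Profit = P·Q − TC = 215·7 − 950 = $555.

Produce at Q = 7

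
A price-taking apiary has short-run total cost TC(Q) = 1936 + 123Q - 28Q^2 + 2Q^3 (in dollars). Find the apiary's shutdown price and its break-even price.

Shutdown price = $25; break-even price = $233

Shutdown price = min AVC. AVC = 123 - 28Q + 2Q^2, with vertex at Q = 7 and minimum $25.
ATC = 1936/Q + 123 - 28Q + 2Q^2. Setting dATC/dQ = −1936/Q^2 − 28 + 4Q = 0 gives Q = 11 (since 4·11^3 − 28·11^2 = 1936).
min ATC = 1936/11 + 123 − 28·11 + 2·11^2 = $233. That is the break-even price.
Between these two prices the firm operates at a loss; above $233 it earns a profit.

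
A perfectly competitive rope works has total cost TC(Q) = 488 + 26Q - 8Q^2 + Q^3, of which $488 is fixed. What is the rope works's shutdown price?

$10 per unit

Short-run supply begins at min AVC. From VC = 26Q - 8Q^2 + Q^3, AVC = 26 - 8Q + Q^2.
dAVC/dQ = -8 + 2Q = 0 gives Q = 4. min AVC = 26 - 8·4 + 4^2 = 10.
For P < $10 the firm produces nothing.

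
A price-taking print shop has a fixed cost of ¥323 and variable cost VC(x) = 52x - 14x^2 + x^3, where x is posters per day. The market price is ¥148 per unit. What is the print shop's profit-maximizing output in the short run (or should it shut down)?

Strip out fixed cost: VC = 52x - 14x^2 + x^3. Then AVC = 52 - 14x + x^2 and MC = 52 - 28x + 3x^2.
AVC hits its minimum where MC = AVC, at x = 7, giving min AVC = 52 - 14·7 + 7^2 = ¥3.
Because ¥148 ≥ ¥3, revenue can cover variable cost; the firm operates.
P = MC gives -96 - 28x + 3x^2 = 0, with roots -8/3 and 12. Take the larger (rising MC): x* = 12.
Check: AVC at x = 12 is ¥28 ≤ P, so revenue covers variable cost.
Profit = P·x − TC = 148·12 − 659 = ¥1117.

Produce at x = 12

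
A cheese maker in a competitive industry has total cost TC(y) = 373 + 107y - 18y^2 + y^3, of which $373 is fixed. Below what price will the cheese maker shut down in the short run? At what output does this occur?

The shutdown price is the minimum of AVC. VC = 107y - 18y^2 + y^3, so AVC = 107 - 18y + y^2.
dAVC/dy = -18 + 2y = 0 gives y = 9. min AVC = 107 - 18·9 + 9^2 = 26.
The firm shuts down for any P below $26.

$26 per unit, at y = 9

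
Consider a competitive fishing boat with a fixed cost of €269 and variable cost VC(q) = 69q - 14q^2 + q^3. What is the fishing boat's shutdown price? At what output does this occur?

Short-run supply begins at min AVC. From VC = 69q - 14q^2 + q^3, AVC = 69 - 14q + q^2.
dAVC/dq = -14 + 2q = 0 gives q = 7. min AVC = 69 - 14·7 + 7^2 = 20.
The firm shuts down for any P below €20.

€20 per unit, at q = 7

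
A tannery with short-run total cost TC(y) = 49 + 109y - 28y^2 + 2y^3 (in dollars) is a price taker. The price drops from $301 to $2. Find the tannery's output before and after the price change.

MC = 109 - 56y + 6y^2; the shutdown threshold is min AVC = $11 (at y = 7).
With P = $301 above the shutdown price, P = MC gives y = 12.
At P = $2 < min AVC = $11, price no longer covers variable cost at any output, so the firm shuts down: y = 0.

Output falls from 12 to 0 (the firm shuts down)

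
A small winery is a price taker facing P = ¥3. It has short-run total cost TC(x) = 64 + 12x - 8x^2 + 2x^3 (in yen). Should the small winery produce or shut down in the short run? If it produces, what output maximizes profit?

Strip out fixed cost: VC = 12x - 8x^2 + 2x^3. Then AVC = 12 - 8x + 2x^2 and MC = 12 - 16x + 6x^2.
AVC hits its minimum where MC = AVC, at x = 2, giving min AVC = 12 - 8·2 + 2·2^2 = ¥4.
Since P = ¥3 < min AVC = ¥4, price fails to cover variable cost at any output.
Shutting down limits the loss to fixed cost, ¥64.

Shut down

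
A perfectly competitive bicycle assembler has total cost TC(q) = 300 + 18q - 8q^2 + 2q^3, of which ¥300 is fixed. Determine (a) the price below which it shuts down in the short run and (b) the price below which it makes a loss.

Shutdown price = ¥10; break-even price = ¥88

AVC = 18 - 8q + 2q^2; minimized at q = 2, giving min AVC = ¥10. That is the shutdown price.
ATC = 300/q + 18 - 8q + 2q^2. Setting dATC/dq = −300/q^2 − 8 + 4q = 0 gives q = 5 (since 4·5^3 − 8·5^2 = 300).
min ATC = 300/5 + 18 − 8·5 + 2·5^2 = ¥88. That is the break-even price.
For ¥10 ≤ P < ¥88 the firm produces at a loss; below ¥10 it shuts down.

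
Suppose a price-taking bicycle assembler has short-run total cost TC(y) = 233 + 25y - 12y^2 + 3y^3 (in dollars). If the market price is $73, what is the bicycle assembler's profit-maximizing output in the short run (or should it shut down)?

Strip out fixed cost: VC = 25y - 12y^2 + 3y^3. Then AVC = 25 - 12y + 3y^2 and MC = 25 - 24y + 9y^2.
The AVC parabola has its vertex at y = 12/6 = 2, where AVC = 25 - 12·2 + 3·2^2 = $13.
Because $73 ≥ $13, revenue can cover variable cost; the firm operates.
P = MC gives -48 - 24y + 9y^2 = 0, with roots -4/3 and 4. Take the larger (rising MC): y* = 4.
Check: AVC at y = 4 is $25 ≤ P, so revenue covers variable cost.
Profit = P·y − TC = 73·4 − 333 = -$41, a loss, but smaller than the $233 fixed cost the firm would lose by shutting down.

Produce at y = 4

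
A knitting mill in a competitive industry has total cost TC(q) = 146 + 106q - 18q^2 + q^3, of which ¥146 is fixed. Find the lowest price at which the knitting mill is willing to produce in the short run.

The firm shuts down when price falls below the minimum of average variable cost. AVC = VC/q = 106 - 18q + q^2.
At the minimum of AVC, MC = AVC. MC = 106 - 36q + 3q^2; setting MC = AVC gives 2q^2 - 18q = 0, so q = 9. min AVC = 25.
The firm shuts down for any P below ¥25.

¥25 per unit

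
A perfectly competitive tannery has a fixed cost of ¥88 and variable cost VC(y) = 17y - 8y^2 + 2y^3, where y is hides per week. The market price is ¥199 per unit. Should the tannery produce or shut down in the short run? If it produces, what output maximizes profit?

Produce at y = 7

Variable cost is VC = 17y - 8y^2 + 2y^3, so AVC = VC/y = 17 - 8y + 2y^2 and MC = dTC/dy = 17 - 16y + 6y^2.
AVC hits its minimum where MC = AVC, at y = 2, giving min AVC = 17 - 8·2 + 2·2^2 = ¥9.
P = ¥199 exceeds min AVC = ¥9, so the firm stays open.
Set P = MC: 199 = 17 - 16y + 6y^2 → -182 - 16y + 6y^2 = 0. The roots are y = -13/3 and y = 7; the profit-maximizing output is on the rising part of MC, so y* = 7.
Check: AVC at y = 7 is ¥59 ≤ P, so revenue covers variable cost.
Profit = P·y − TC = 199·7 − 501 = ¥892.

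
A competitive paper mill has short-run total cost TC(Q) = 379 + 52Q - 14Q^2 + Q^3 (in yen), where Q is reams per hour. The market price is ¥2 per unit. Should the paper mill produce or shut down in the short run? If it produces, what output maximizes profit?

From TC, MC = TC'(Q) = 52 - 28Q + 3Q^2 and AVC = VC/Q = 52 - 14Q + Q^2.
AVC is minimized where dAVC/dQ = -14 + 2Q = 0, at Q = 7; min AVC = 52 - 14·7 + 7^2 = ¥3.
With P < min AVC (¥2 < ¥3), every unit sold adds to the loss.
The firm minimizes its loss by shutting down and losing only its fixed cost of ¥379.

Shut down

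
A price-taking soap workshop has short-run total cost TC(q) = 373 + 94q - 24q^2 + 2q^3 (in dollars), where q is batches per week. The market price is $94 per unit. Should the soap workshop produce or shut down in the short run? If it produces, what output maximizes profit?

From TC, MC = TC'(q) = 94 - 48q + 6q^2 and AVC = VC/q = 94 - 24q + 2q^2.
AVC is minimized where dAVC/dq = -24 + 4q = 0, at q = 6; min AVC = 94 - 24·6 + 2·6^2 = $22.
Since P = $94 ≥ min AVC = $22, price covers variable cost and the firm should produce.
P = MC gives -48q + 6q^2 = 0, with roots 0 and 8. Take the larger (rising MC): q* = 8.
Check: AVC at q = 8 is $30 ≤ P, so revenue covers variable cost.
Profit = P·q − TC = 94·8 − 613 = $139.

Produce at q = 8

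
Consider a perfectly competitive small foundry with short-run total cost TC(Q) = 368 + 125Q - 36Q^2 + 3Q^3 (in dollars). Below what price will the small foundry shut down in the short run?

Short-run supply begins at min AVC. From VC = 125Q - 36Q^2 + 3Q^3, AVC = 125 - 36Q + 3Q^2.
dAVC/dQ = -36 + 6Q = 0 gives Q = 6. min AVC = 125 - 36·6 + 3·6^2 = 17.
So the shutdown price is $17.

$17 per unit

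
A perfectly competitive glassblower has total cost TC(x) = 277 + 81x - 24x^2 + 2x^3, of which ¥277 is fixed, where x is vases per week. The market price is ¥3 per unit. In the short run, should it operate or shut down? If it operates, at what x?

Shut down

Strip out fixed cost: VC = 81x - 24x^2 + 2x^3. Then AVC = 81 - 24x + 2x^2 and MC = 81 - 48x + 6x^2.
The AVC parabola has its vertex at x = 24/4 = 6, where AVC = 81 - 24·6 + 2·6^2 = ¥9.
P = ¥3 lies below min AVC = ¥9; no output level covers variable cost.
Best response: produce nothing and absorb the ¥277 fixed cost.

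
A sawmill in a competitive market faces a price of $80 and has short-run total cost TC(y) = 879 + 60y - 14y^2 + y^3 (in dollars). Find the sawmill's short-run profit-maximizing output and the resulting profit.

Profit = -$279 at y = 10

AVC = 60 - 14y + y^2 has its minimum $11 at y = 7; price $80 clears that bar, so the firm operates.
MC = 60 - 28y + 3y^2. Setting P = MC and taking the root on the rising branch gives y* = 10.
TR = 80·10 = 800. TC = 879 + 200 = 1079. Profit = 800 − 1079 = -$279.
By producing, the firm covers all variable cost plus $600 of fixed cost; shutting down would lose the full $879.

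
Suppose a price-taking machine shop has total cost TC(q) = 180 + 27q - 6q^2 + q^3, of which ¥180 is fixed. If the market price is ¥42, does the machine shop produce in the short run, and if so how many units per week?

Produce at q = 5

From TC, MC = TC'(q) = 27 - 12q + 3q^2 and AVC = VC/q = 27 - 6q + q^2.
AVC is minimized where dAVC/dq = -6 + 2q = 0, at q = 3; min AVC = 27 - 6·3 + 3^2 = ¥18.
Since P = ¥42 ≥ min AVC = ¥18, price covers variable cost and the firm should produce.
Solving P = MC: -15 - 12q + 3q^2 = 0 ⇒ q = -1 or 5. On the upward-sloping branch, q* = 5.
Check: AVC at q = 5 is ¥22 ≤ P, so revenue covers variable cost.
Profit = P·q − TC = 42·5 − 290 = -¥80, a loss, but smaller than the ¥180 fixed cost the firm would lose by shutting down.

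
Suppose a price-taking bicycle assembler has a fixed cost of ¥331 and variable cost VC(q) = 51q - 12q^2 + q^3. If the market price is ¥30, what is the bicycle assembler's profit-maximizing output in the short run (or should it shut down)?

Strip out fixed cost: VC = 51q - 12q^2 + q^3. Then AVC = 51 - 12q + q^2 and MC = 51 - 24q + 3q^2.
AVC hits its minimum where MC = AVC, at q = 6, giving min AVC = 51 - 12·6 + 6^2 = ¥15.
Since P = ¥30 ≥ min AVC = ¥15, price covers variable cost and the firm should produce.
P = MC gives 21 - 24q + 3q^2 = 0, with roots 1 and 7. Take the larger (rising MC): q* = 7.
Check: AVC at q = 7 is ¥16 ≤ P, so revenue covers variable cost.
Profit = P·q − TC = 30·7 − 443 = -¥233, a loss, but smaller than the ¥331 fixed cost the firm would lose by shutting down.

Produce at q = 7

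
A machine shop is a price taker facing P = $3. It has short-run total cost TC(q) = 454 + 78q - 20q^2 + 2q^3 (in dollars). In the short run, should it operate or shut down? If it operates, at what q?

Shut down

From TC, MC = TC'(q) = 78 - 40q + 6q^2 and AVC = VC/q = 78 - 20q + 2q^2.
The AVC parabola has its vertex at q = 20/4 = 5, where AVC = 78 - 20·5 + 2·5^2 = $28.
Since P = $3 < min AVC = $28, price fails to cover variable cost at any output.
Shutting down limits the loss to fixed cost, $454.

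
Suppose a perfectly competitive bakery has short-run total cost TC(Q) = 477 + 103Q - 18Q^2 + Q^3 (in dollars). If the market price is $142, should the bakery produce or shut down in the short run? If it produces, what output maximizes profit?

From TC, MC = TC'(Q) = 103 - 36Q + 3Q^2 and AVC = VC/Q = 103 - 18Q + Q^2.
AVC hits its minimum where MC = AVC, at Q = 9, giving min AVC = 103 - 18·9 + 9^2 = $22.
Because $142 ≥ $22, revenue can cover variable cost; the firm operates.
Solving P = MC: -39 - 36Q + 3Q^2 = 0 ⇒ Q = -1 or 13. On the upward-sloping branch, Q* = 13.
Check: AVC at Q = 13 is $38 ≤ P, so revenue covers variable cost.
Profit = P·Q − TC = 142·13 − 971 = $875.

Produce at Q = 13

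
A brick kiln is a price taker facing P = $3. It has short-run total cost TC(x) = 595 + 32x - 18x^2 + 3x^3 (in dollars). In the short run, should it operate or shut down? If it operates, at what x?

Shut down

Variable cost is VC = 32x - 18x^2 + 3x^3, so AVC = VC/x = 32 - 18x + 3x^2 and MC = dTC/dx = 32 - 36x + 9x^2.
AVC hits its minimum where MC = AVC, at x = 3, giving min AVC = 32 - 18·3 + 3·3^2 = $5.
Since P = $3 < min AVC = $5, price fails to cover variable cost at any output.
Best response: produce nothing and absorb the $595 fixed cost.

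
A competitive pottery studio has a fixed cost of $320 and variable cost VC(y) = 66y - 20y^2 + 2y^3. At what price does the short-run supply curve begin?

$16 per unit

The firm shuts down when price falls below the minimum of average variable cost. AVC = VC/y = 66 - 20y + 2y^2.
dAVC/dy = -20 + 4y = 0 gives y = 5. min AVC = 66 - 20·5 + 2·5^2 = 16.
The firm shuts down for any P below $16.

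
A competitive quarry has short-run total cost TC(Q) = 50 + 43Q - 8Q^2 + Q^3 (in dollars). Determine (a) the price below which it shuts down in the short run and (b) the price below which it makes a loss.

Shutdown price = $27; break-even price = $38

Shutdown price = min AVC. AVC = 43 - 8Q + Q^2, with vertex at Q = 4 and minimum $27.
ATC = 50/Q + 43 - 8Q + Q^2. Setting dATC/dQ = −50/Q^2 − 8 + 2Q = 0 gives Q = 5 (since 2·5^3 − 8·5^2 = 50).
min ATC = 50/5 + 43 − 8·5 + 5^2 = $38. That is the break-even price.
Between these two prices the firm operates at a loss; above $38 it earns a profit.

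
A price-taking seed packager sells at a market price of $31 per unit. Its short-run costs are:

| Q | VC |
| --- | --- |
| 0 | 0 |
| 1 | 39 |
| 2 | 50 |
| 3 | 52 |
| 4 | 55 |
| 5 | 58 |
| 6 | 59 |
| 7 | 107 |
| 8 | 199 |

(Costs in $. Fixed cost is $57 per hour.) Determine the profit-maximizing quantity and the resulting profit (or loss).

Profit at each row (π = 31Q − TC): Q=0: -57; Q=1: -65; Q=2: -45; Q=3: -16; Q=4: 12; Q=5: 40; Q=6: 70; Q=7: 53; Q=8: -8.
Profit is maximized at Q = 6. AVC there is 59/6 = $9.83 ≤ P, so producing beats shutting down (which would give -$57).

Q = 6; profit = $70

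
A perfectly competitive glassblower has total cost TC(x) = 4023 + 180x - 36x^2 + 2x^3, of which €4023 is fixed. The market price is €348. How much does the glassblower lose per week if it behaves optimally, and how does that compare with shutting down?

AVC = 180 - 36x + 2x^2; min AVC = €18 at x = 9. Since P = €348 ≥ min AVC, the firm produces.
With MC = 180 - 72x + 6x^2, P = MC on the upward-sloping part at x* = 14.
TR = 348·14 = 4872. TC = 4023 + 952 = 4975. Profit = 4872 − 4975 = -€103.
That loss of €103 beats the €4023 the firm would lose by shutting down; producing recovers €3920 of fixed cost.

Profit = -€103 at x = 14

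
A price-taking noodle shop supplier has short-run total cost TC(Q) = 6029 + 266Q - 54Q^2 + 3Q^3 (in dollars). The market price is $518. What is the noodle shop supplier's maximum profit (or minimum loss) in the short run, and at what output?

AVC = 266 - 54Q + 3Q^2 has its minimum $23 at Q = 9; price $518 clears that bar, so the firm operates.
With MC = 266 - 108Q + 9Q^2, P = MC on the upward-sloping part at Q* = 14.
TR = 518·14 = 7252. TC = 6029 + 1372 = 7401. Profit = 7252 − 7401 = -$149.
By producing, the firm covers all variable cost plus $5880 of fixed cost; shutting down would lose the full $6029.

Profit = -$149 at Q = 14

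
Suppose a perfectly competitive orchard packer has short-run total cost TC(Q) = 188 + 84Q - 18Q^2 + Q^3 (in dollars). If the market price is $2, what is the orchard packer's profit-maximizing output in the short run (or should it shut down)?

Shut down

Variable cost is VC = 84Q - 18Q^2 + Q^3, so AVC = VC/Q = 84 - 18Q + Q^2 and MC = dTC/dQ = 84 - 36Q + 3Q^2.
AVC hits its minimum where MC = AVC, at Q = 9, giving min AVC = 84 - 18·9 + 9^2 = $3.
With P < min AVC ($2 < $3), every unit sold adds to the loss.
Best response: produce nothing and absorb the $188 fixed cost.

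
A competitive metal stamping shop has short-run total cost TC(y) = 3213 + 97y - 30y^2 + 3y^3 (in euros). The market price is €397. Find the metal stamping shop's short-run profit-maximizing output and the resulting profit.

AVC = 97 - 30y + 3y^2; min AVC = €22 at y = 5. Since P = €397 ≥ min AVC, the firm produces.
MC = 97 - 60y + 9y^2. Setting P = MC and taking the root on the rising branch gives y* = 10.
TR = 397·10 = 3970. TC = 3213 + 970 = 4183. Profit = 3970 − 4183 = -€213.
By producing, the firm covers all variable cost plus €3000 of fixed cost; shutting down would lose the full €3213.

Profit = -€213 at y = 10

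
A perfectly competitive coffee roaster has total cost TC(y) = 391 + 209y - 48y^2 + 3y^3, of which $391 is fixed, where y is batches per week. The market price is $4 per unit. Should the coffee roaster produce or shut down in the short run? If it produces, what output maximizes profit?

Shut down

From TC, MC = TC'(y) = 209 - 96y + 9y^2 and AVC = VC/y = 209 - 48y + 3y^2.
AVC is minimized where dAVC/dy = -48 + 6y = 0, at y = 8; min AVC = 209 - 48·8 + 3·8^2 = $17.
P = $4 lies below min AVC = $17; no output level covers variable cost.
Best response: produce nothing and absorb the $391 fixed cost.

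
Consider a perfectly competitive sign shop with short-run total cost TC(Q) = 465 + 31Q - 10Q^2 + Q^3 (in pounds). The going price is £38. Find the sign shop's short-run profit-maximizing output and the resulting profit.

Profit = -£269 at Q = 7

AVC = 31 - 10Q + Q^2; min AVC = £6 at Q = 5. Since P = £38 ≥ min AVC, the firm produces.
MC = 31 - 20Q + 3Q^2. Setting P = MC and taking the root on the rising branch gives Q* = 7.
TR = 38·7 = 266. TC = 465 + 70 = 535. Profit = 266 − 535 = -£269.
By producing, the firm covers all variable cost plus £196 of fixed cost; shutting down would lose the full £465.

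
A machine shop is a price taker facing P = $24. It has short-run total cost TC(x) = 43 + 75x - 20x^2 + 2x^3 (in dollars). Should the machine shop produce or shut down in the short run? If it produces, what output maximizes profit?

Strip out fixed cost: VC = 75x - 20x^2 + 2x^3. Then AVC = 75 - 20x + 2x^2 and MC = 75 - 40x + 6x^2.
AVC is minimized where dAVC/dx = -20 + 4x = 0, at x = 5; min AVC = 75 - 20·5 + 2·5^2 = $25.
With P < min AVC ($24 < $25), every unit sold adds to the loss.
Shutting down limits the loss to fixed cost, $43.

Shut down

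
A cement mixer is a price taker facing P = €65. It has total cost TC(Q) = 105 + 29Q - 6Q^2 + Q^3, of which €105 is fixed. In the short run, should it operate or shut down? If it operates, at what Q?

Strip out fixed cost: VC = 29Q - 6Q^2 + Q^3. Then AVC = 29 - 6Q + Q^2 and MC = 29 - 12Q + 3Q^2.
AVC hits its minimum where MC = AVC, at Q = 3, giving min AVC = 29 - 6·3 + 3^2 = €20.
Because €65 ≥ €20, revenue can cover variable cost; the firm operates.
Solving P = MC: -36 - 12Q + 3Q^2 = 0 ⇒ Q = -2 or 6. On the upward-sloping branch, Q* = 6.
Check: AVC at Q = 6 is €29 ≤ P, so revenue covers variable cost.
Profit = P·Q − TC = 65·6 − 279 = €111.

Produce at Q = 6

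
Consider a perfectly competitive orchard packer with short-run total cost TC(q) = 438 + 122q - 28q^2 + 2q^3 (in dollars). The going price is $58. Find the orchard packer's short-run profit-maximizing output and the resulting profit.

AVC = 122 - 28q + 2q^2 has its minimum $24 at q = 7; price $58 clears that bar, so the firm operates.
MC = 122 - 56q + 6q^2. Setting P = MC and taking the root on the rising branch gives q* = 8.
TR = 58·8 = 464. TC = 438 + 208 = 646. Profit = 464 − 646 = -$182.
That loss of $182 beats the $438 the firm would lose by shutting down; producing recovers $256 of fixed cost.

Profit = -$182 at q = 8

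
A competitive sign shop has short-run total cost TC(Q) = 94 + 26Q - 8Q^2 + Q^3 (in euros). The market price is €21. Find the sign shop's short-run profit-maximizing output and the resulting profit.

AVC = 26 - 8Q + Q^2 has its minimum €10 at Q = 4; price €21 clears that bar, so the firm operates.
With MC = 26 - 16Q + 3Q^2, P = MC on the upward-sloping part at Q* = 5.
TR = 21·5 = 105. TC = 94 + 55 = 149. Profit = 105 − 149 = -€44.
By producing, the firm covers all variable cost plus €50 of fixed cost; shutting down would lose the full €94.

Profit = -€44 at Q = 5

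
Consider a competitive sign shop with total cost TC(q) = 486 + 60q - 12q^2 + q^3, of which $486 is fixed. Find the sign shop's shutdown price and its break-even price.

AVC = 60 - 12q + q^2; minimized at q = 6, giving min AVC = $24. That is the shutdown price.
ATC = 486/q + 60 - 12q + q^2. Setting dATC/dq = −486/q^2 − 12 + 2q = 0 gives q = 9 (since 2·9^3 − 12·9^2 = 486).
min ATC = 486/9 + 60 − 12·9 + 9^2 = $87. That is the break-even price.
For $24 ≤ P < $87 the firm produces at a loss; below $24 it shuts down.

Shutdown price = $24; break-even price = $87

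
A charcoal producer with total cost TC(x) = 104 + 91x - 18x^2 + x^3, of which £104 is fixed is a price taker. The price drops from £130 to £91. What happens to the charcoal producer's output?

Output falls from 13 to 12

AVC = 91 - 18x + x^2, minimized at x = 9 where min AVC = £10. MC = 91 - 36x + 3x^2.
At P = £130 ≥ min AVC, set P = MC on the rising branch: x = 13.
At P = £91 ≥ min AVC, set P = MC: x = 12. The firm stays open but cuts output.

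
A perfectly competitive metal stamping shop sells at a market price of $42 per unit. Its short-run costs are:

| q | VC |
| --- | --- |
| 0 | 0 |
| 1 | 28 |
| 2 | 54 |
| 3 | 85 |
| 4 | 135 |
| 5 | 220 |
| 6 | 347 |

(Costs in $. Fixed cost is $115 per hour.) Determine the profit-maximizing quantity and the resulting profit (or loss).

Profit at each row (π = 42q − TC): q=0: -115; q=1: -101; q=2: -85; q=3: -74; q=4: -82; q=5: -125; q=6: -210.
Profit is maximized at q = 3. AVC there is 85/3 = $28.33 ≤ P, so producing beats shutting down (which would give -$115).

q = 3; profit = -$74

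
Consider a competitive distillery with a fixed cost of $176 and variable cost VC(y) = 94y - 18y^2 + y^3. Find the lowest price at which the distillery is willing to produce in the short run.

The firm shuts down when price falls below the minimum of average variable cost. AVC = VC/y = 94 - 18y + y^2.
At the minimum of AVC, MC = AVC. MC = 94 - 36y + 3y^2; setting MC = AVC gives 2y^2 - 18y = 0, so y = 9. min AVC = 13.
The firm shuts down for any P below $13.

$13 per unit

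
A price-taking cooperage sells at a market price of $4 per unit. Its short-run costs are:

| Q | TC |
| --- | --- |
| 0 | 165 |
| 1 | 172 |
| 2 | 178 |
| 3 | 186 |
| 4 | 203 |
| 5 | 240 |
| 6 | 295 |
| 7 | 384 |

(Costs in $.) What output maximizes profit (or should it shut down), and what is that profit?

Compute π = P·Q − TC at each output: Q=0: -165; Q=1: -168; Q=2: -170; Q=3: -174; Q=4: -187; Q=5: -220; Q=6: -271; Q=7: -356.
Profit is highest at Q = 0. Equivalently, the lowest AVC in the table is 13/2 ≈ $6.50 at Q = 2, and P = $4 falls below it — price never covers variable cost, so the firm shuts down and loses only its fixed cost.

Q = 0 (shut down); profit = -$165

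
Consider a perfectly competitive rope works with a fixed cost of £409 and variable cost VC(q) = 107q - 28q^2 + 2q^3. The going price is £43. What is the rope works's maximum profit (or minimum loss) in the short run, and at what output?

Profit = -£153 at q = 8

AVC = 107 - 28q + 2q^2; min AVC = £9 at q = 7. Since P = £43 ≥ min AVC, the firm produces.
With MC = 107 - 56q + 6q^2, P = MC on the upward-sloping part at q* = 8.
TR = 43·8 = 344. TC = 409 + 88 = 497. Profit = 344 − 497 = -£153.
That loss of £153 beats the £409 the firm would lose by shutting down; producing recovers £256 of fixed cost.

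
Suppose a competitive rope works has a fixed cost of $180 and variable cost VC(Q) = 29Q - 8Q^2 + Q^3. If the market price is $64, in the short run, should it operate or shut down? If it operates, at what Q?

Produce at Q = 7

Variable cost is VC = 29Q - 8Q^2 + Q^3, so AVC = VC/Q = 29 - 8Q + Q^2 and MC = dTC/dQ = 29 - 16Q + 3Q^2.
The AVC parabola has its vertex at Q = 8/2 = 4, where AVC = 29 - 8·4 + 4^2 = $13.
Because $64 ≥ $13, revenue can cover variable cost; the firm operates.
P = MC gives -35 - 16Q + 3Q^2 = 0, with roots -5/3 and 7. Take the larger (rising MC): Q* = 7.
Check: AVC at Q = 7 is $22 ≤ P, so revenue covers variable cost.
Profit = P·Q − TC = 64·7 − 334 = $114.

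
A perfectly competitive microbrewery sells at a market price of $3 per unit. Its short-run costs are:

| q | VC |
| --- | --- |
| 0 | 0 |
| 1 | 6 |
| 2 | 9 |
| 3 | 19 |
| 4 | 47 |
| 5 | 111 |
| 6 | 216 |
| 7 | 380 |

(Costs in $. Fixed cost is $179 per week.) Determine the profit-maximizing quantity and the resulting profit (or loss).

Profit at each row (π = 3q − TC): q=0: -179; q=1: -182; q=2: -182; q=3: -189; q=4: -214; q=5: -275; q=6: -377; q=7: -538.
Profit is highest at q = 0. Equivalently, the lowest AVC in the table is 9/2 ≈ $4.50 at q = 2, and P = $3 falls below it — price never covers variable cost, so the firm shuts down and loses only its fixed cost.

q = 0 (shut down); profit = -$179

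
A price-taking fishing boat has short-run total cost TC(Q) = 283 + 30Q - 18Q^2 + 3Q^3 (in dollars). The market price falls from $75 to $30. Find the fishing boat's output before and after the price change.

Output falls from 5 to 4

AVC = 30 - 18Q + 3Q^2, minimized at Q = 3 where min AVC = $3. MC = 30 - 36Q + 9Q^2.
At P = $75 ≥ min AVC, set P = MC on the rising branch: Q = 5.
At P = $30 ≥ min AVC, set P = MC: Q = 4. The firm stays open but cuts output.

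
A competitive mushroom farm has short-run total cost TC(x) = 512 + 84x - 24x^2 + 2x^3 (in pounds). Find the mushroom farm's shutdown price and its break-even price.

Shutdown price = min AVC. AVC = 84 - 24x + 2x^2, with vertex at x = 6 and minimum £12.
ATC = 512/x + 84 - 24x + 2x^2. Setting dATC/dx = −512/x^2 − 24 + 4x = 0 gives x = 8 (since 4·8^3 − 24·8^2 = 512).
min ATC = 512/8 + 84 − 24·8 + 2·8^2 = £84. That is the break-even price.
For £12 ≤ P < £84 the firm produces at a loss; below £12 it shuts down.

Shutdown price = £12; break-even price = £84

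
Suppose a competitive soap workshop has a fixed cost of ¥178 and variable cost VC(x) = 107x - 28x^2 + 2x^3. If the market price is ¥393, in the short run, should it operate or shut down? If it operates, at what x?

Variable cost is VC = 107x - 28x^2 + 2x^3, so AVC = VC/x = 107 - 28x + 2x^2 and MC = dTC/dx = 107 - 56x + 6x^2.
AVC is minimized where dAVC/dx = -28 + 4x = 0, at x = 7; min AVC = 107 - 28·7 + 2·7^2 = ¥9.
P = ¥393 exceeds min AVC = ¥9, so the firm stays open.
Set P = MC: 393 = 107 - 56x + 6x^2 → -286 - 56x + 6x^2 = 0. The roots are x = -11/3 and x = 13; the profit-maximizing output is on the rising part of MC, so x* = 13.
Check: AVC at x = 13 is ¥81 ≤ P, so revenue covers variable cost.
Profit = P·x − TC = 393·13 − 1231 = ¥3878.

Produce at x = 13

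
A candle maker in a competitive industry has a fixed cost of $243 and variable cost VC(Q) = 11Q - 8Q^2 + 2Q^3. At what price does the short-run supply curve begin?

The shutdown price is the minimum of AVC. VC = 11Q - 8Q^2 + 2Q^3, so AVC = 11 - 8Q + 2Q^2.
dAVC/dQ = -8 + 4Q = 0 gives Q = 2. min AVC = 11 - 8·2 + 2·2^2 = 3.
For P < $3 the firm produces nothing.

$3 per unit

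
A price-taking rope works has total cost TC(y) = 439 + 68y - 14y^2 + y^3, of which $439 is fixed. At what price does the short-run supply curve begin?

The firm shuts down when price falls below the minimum of average variable cost. AVC = VC/y = 68 - 14y + y^2.
dAVC/dy = -14 + 2y = 0 gives y = 7. min AVC = 68 - 14·7 + 7^2 = 19.
For P < $19 the firm produces nothing.

$19 per unit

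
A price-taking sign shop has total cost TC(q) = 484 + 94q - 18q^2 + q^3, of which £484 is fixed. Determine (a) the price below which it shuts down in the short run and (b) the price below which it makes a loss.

Shutdown price = £13; break-even price = £61

AVC = 94 - 18q + q^2; minimized at q = 9, giving min AVC = £13. That is the shutdown price.
ATC = 484/q + 94 - 18q + q^2. Setting dATC/dq = −484/q^2 − 18 + 2q = 0 gives q = 11 (since 2·11^3 − 18·11^2 = 484).
min ATC = 484/11 + 94 − 18·11 + 11^2 = £61. That is the break-even price.
Between these two prices the firm operates at a loss; above £61 it earns a profit.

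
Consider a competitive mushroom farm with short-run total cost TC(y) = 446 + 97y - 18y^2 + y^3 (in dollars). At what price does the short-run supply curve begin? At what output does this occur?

$16 per unit, at y = 9

The shutdown price is the minimum of AVC. VC = 97y - 18y^2 + y^3, so AVC = 97 - 18y + y^2.
dAVC/dy = -18 + 2y = 0 gives y = 9. min AVC = 97 - 18·9 + 9^2 = 16.
For P < $16 the firm produces nothing.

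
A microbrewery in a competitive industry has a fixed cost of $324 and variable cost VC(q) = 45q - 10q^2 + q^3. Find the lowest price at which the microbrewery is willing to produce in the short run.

Short-run supply begins at min AVC. From VC = 45q - 10q^2 + q^3, AVC = 45 - 10q + q^2.
dAVC/dq = -10 + 2q = 0 gives q = 5. min AVC = 45 - 10·5 + 5^2 = 20.
The firm shuts down for any P below $20.

$20 per unit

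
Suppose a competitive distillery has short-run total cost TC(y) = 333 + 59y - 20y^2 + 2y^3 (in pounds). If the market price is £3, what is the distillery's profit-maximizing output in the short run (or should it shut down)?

Shut down

Strip out fixed cost: VC = 59y - 20y^2 + 2y^3. Then AVC = 59 - 20y + 2y^2 and MC = 59 - 40y + 6y^2.
AVC is minimized where dAVC/dy = -20 + 4y = 0, at y = 5; min AVC = 59 - 20·5 + 2·5^2 = £9.
P = £3 lies below min AVC = £9; no output level covers variable cost.
The firm minimizes its loss by shutting down and losing only its fixed cost of £333.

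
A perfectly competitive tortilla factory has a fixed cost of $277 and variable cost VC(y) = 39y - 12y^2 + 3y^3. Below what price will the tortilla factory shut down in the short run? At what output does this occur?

$27 per unit, at y = 2

Short-run supply begins at min AVC. From VC = 39y - 12y^2 + 3y^3, AVC = 39 - 12y + 3y^2.
dAVC/dy = -12 + 6y = 0 gives y = 2. min AVC = 39 - 12·2 + 3·2^2 = 27.
So the shutdown price is $27.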